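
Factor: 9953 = 37^1*269^1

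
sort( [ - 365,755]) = [ - 365,755 ]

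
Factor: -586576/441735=  -  976/735= -2^4*3^( - 1)*5^( - 1)*7^(  -  2)*61^1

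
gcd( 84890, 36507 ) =1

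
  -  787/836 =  - 1+49/836  =  - 0.94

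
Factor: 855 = 3^2 * 5^1 * 19^1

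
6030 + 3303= 9333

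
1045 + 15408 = 16453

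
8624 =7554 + 1070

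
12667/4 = 12667/4 = 3166.75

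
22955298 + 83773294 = 106728592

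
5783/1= 5783 = 5783.00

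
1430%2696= 1430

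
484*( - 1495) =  - 723580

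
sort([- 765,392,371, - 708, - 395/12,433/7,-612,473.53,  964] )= [  -  765, - 708, - 612, - 395/12,433/7,371,392,  473.53, 964 ]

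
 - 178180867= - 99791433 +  - 78389434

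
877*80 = 70160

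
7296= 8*912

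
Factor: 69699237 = 3^1 * 59^1*379^1*1039^1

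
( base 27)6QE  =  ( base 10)5090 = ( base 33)4M8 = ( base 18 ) fce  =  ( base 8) 11742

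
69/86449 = 69/86449 = 0.00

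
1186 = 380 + 806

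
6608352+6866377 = 13474729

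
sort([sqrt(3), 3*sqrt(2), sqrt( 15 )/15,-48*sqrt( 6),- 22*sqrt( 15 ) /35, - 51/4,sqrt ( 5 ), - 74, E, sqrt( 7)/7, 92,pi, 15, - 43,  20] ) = [ - 48*sqrt (6 ), - 74, - 43 ,  -  51/4, - 22*sqrt ( 15)/35, sqrt( 15 )/15, sqrt( 7 ) /7 , sqrt(3), sqrt(5), E,pi, 3*sqrt( 2),15,20, 92] 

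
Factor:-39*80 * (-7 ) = 2^4*3^1 * 5^1*7^1*13^1 = 21840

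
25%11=3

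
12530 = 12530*1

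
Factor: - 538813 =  - 11^2*61^1*73^1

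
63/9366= 3/446= 0.01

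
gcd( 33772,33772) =33772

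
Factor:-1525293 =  - 3^2*7^1*11^1*31^1*71^1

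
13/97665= 13/97665= 0.00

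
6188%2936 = 316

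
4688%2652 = 2036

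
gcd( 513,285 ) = 57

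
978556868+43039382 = 1021596250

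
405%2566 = 405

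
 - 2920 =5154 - 8074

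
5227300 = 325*16084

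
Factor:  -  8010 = -2^1*3^2*5^1 * 89^1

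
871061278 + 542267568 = 1413328846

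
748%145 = 23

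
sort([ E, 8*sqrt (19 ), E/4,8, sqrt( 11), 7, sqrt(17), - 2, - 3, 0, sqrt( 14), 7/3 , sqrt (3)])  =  [ - 3, - 2, 0, E/4,sqrt(3 ),7/3, E, sqrt( 11 ),sqrt(14), sqrt( 17),  7, 8,8*sqrt( 19 )] 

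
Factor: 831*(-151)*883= - 3^1 *151^1*277^1*883^1=- 110799723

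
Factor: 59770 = 2^1*5^1*43^1*139^1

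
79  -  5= 74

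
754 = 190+564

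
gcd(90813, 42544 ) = 1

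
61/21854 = 61/21854 = 0.00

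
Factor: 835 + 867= 1702  =  2^1*23^1* 37^1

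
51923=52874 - 951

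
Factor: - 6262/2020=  - 31/10 = - 2^( - 1) * 5^( - 1 )*  31^1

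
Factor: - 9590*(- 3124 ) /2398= 2^2*5^1*7^1*71^1*109^( - 1)*137^1 = 1361780/109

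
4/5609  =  4/5609 = 0.00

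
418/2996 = 209/1498 = 0.14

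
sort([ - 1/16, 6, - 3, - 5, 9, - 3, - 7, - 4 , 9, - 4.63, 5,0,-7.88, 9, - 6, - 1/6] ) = [-7.88, -7, - 6,-5,-4.63, - 4,- 3, - 3,- 1/6,-1/16, 0, 5, 6, 9,  9, 9]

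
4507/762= 4507/762 =5.91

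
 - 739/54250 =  - 739/54250 = - 0.01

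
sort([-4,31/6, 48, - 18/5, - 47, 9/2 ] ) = [ - 47, - 4 ,-18/5, 9/2,  31/6, 48 ]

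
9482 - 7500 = 1982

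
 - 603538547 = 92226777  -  695765324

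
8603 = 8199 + 404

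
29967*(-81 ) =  -2427327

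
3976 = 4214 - 238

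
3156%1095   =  966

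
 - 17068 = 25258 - 42326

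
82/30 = 41/15   =  2.73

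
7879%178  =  47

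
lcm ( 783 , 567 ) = 16443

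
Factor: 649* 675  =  438075 = 3^3*5^2*11^1*59^1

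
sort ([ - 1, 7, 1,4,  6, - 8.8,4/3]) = [ - 8.8,-1,1 , 4/3  ,  4, 6,  7]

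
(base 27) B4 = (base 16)12d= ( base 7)610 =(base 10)301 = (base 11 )254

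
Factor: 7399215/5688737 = 3^3 * 5^1*23^1*83^ ( - 1)*2383^1*68539^( - 1) 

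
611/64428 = 47/4956 =0.01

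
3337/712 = 3337/712 = 4.69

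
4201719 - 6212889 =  - 2011170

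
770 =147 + 623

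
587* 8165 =4792855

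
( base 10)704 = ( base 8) 1300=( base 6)3132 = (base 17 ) 277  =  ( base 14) 384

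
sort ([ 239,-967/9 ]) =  [ - 967/9 , 239] 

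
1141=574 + 567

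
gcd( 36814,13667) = 79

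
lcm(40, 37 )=1480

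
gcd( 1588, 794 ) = 794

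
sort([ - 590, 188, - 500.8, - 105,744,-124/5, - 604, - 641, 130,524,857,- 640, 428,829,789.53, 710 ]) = [ - 641,-640,-604, - 590, - 500.8,  -  105 , - 124/5,  130,188, 428, 524, 710, 744,789.53, 829, 857 ]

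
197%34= 27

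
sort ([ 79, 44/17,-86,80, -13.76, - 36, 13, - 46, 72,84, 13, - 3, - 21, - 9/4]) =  [  -  86, - 46, - 36, - 21,- 13.76,-3,  -  9/4,44/17, 13, 13,  72, 79,80, 84]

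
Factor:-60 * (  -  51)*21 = 64260 = 2^2*3^3 * 5^1*7^1 * 17^1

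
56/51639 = 8/7377 = 0.00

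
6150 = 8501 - 2351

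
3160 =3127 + 33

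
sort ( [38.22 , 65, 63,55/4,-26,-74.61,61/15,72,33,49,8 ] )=[ - 74.61, - 26 , 61/15, 8 , 55/4,33, 38.22,49,63,65 , 72]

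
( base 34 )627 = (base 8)15543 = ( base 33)6ef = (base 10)7011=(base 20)HAB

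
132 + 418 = 550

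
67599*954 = 64489446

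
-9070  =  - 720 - 8350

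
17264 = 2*8632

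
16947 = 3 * 5649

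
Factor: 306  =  2^1*3^2*17^1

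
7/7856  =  7/7856 = 0.00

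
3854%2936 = 918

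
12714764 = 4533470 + 8181294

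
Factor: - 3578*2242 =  - 8021876 = -2^2*19^1 * 59^1*1789^1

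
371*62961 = 23358531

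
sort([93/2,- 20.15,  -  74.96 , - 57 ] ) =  [ - 74.96, -57,-20.15, 93/2 ] 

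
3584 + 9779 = 13363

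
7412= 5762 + 1650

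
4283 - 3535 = 748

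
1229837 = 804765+425072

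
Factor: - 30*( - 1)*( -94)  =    -  2^2*3^1*5^1* 47^1 = -2820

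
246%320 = 246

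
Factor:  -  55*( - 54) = 2^1*3^3*5^1*11^1  =  2970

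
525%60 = 45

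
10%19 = 10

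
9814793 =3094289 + 6720504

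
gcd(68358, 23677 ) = 1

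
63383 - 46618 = 16765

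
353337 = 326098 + 27239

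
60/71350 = 6/7135 = 0.00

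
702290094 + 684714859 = 1387004953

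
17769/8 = 17769/8 = 2221.12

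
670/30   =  67/3 = 22.33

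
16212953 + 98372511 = 114585464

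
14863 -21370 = - 6507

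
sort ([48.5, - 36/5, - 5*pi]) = [  -  5*pi, - 36/5,48.5 ]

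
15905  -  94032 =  - 78127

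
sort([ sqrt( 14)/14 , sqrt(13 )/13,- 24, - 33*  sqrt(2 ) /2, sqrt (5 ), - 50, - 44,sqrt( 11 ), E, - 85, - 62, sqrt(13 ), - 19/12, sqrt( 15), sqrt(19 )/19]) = [ - 85, - 62, - 50, - 44, - 24,  -  33 * sqrt(2)/2, - 19/12, sqrt(19 )/19, sqrt(14) /14, sqrt( 13)/13, sqrt( 5),E , sqrt( 11),sqrt( 13 ), sqrt(  15 )]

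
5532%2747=38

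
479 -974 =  - 495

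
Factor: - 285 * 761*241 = - 52269285 = - 3^1* 5^1*19^1* 241^1 * 761^1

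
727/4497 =727/4497=0.16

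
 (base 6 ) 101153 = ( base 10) 8061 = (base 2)1111101111101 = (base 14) 2D1B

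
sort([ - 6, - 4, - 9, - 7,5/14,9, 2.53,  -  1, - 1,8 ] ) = [-9 , - 7, - 6 , - 4, - 1, - 1,5/14,2.53 , 8, 9] 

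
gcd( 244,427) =61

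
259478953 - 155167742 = 104311211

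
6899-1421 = 5478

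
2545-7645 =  -5100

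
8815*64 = 564160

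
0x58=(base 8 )130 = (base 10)88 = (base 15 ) 5d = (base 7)154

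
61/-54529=-1 + 54468/54529= -0.00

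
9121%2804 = 709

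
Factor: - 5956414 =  -2^1*89^1*109^1*307^1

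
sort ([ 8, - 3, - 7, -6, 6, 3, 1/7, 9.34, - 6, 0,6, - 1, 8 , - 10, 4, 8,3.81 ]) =[ - 10, -7 , - 6,  -  6, - 3,-1, 0, 1/7,  3,3.81 , 4,  6, 6, 8,  8, 8,9.34 ]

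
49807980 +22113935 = 71921915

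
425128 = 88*4831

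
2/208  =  1/104 = 0.01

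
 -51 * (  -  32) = 1632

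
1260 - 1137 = 123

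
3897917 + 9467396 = 13365313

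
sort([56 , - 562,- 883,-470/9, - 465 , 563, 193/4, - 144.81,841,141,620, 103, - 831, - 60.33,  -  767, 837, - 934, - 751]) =[ - 934, - 883, - 831, - 767, - 751, - 562 , - 465, - 144.81, - 60.33,-470/9, 193/4, 56, 103,141, 563,620, 837,841]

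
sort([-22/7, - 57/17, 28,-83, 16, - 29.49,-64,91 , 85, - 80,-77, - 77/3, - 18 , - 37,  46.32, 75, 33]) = [-83, - 80,-77,-64, - 37,-29.49,-77/3,-18, - 57/17 , - 22/7 , 16, 28, 33, 46.32, 75, 85,91 ]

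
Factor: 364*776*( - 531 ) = -2^5*3^2 * 7^1*13^1 * 59^1 * 97^1 = - 149988384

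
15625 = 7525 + 8100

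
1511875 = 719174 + 792701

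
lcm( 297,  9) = 297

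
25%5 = 0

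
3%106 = 3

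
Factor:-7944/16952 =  -993/2119=-3^1*13^(-1 )*163^( - 1)*331^1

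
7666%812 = 358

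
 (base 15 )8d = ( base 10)133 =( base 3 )11221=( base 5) 1013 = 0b10000101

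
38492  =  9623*4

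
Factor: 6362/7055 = 2^1 * 5^( - 1 ) * 17^ (-1 )*83^( -1)*3181^1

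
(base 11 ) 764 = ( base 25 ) 1bh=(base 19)2A5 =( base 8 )1625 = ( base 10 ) 917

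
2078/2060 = 1 + 9/1030  =  1.01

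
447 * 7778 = 3476766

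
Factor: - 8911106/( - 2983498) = 7^( - 1 ) * 47^2*103^ ( - 1 )*2017^1*2069^( - 1 ) = 4455553/1491749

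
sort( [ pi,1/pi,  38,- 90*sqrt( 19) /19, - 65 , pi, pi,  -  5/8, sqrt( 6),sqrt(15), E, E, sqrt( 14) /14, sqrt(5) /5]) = [ - 65, - 90*sqrt( 19)/19, - 5/8, sqrt( 14) /14,1/pi,sqrt( 5) /5, sqrt(6), E, E, pi,pi, pi, sqrt(15 ), 38] 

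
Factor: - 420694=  - 2^1*210347^1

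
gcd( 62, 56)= 2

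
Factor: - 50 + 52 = 2 = 2^1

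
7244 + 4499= 11743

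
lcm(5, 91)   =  455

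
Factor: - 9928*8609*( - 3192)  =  2^6*3^1*7^1*17^1* 19^1 * 73^1*8609^1  =  272820725184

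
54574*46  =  2510404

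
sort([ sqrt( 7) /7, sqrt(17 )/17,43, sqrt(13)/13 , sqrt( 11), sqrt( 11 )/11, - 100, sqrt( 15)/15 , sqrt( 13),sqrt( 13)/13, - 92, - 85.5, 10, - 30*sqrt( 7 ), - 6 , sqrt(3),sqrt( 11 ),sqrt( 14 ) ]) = [ - 100 , - 92, - 85.5, - 30*sqrt( 7 ),-6, sqrt( 17)/17,  sqrt( 15 ) /15, sqrt (13 )/13,sqrt( 13 )/13,sqrt (11) /11, sqrt( 7 ) /7,sqrt( 3 ) , sqrt(11),  sqrt ( 11 ), sqrt(13), sqrt( 14 ), 10,43 ] 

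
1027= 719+308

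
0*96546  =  0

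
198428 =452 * 439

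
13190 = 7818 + 5372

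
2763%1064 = 635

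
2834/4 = 1417/2 = 708.50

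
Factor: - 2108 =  - 2^2*17^1 * 31^1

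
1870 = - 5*( - 374)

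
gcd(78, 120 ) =6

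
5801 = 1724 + 4077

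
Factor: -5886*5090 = - 2^2*3^3  *  5^1*109^1*509^1  =  - 29959740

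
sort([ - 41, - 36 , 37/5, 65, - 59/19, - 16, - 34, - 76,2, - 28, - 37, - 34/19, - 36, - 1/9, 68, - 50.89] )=[  -  76, - 50.89,  -  41, - 37, - 36,  -  36, - 34, - 28, - 16, - 59/19, - 34/19, - 1/9,  2,  37/5, 65,68]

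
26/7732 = 13/3866 = 0.00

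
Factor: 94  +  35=3^1*43^1 = 129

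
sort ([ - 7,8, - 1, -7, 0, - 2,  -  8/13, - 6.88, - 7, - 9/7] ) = [-7, - 7, - 7, - 6.88,  -  2  , - 9/7, - 1, - 8/13,0, 8]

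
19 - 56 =- 37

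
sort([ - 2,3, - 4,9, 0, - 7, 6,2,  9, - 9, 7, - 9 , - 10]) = [  -  10, - 9, - 9 , - 7,  -  4, - 2, 0,2,3,6, 7, 9, 9] 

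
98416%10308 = 5644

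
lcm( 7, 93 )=651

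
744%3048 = 744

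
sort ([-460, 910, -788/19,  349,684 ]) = [ -460, -788/19,349,684 , 910] 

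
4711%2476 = 2235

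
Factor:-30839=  - 30839^1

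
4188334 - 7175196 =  - 2986862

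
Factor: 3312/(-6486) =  - 2^3*3^1*47^ (-1) = -  24/47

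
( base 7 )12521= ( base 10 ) 3347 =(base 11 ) 2573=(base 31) 3EU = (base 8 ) 6423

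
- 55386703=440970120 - 496356823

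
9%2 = 1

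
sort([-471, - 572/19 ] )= [-471,-572/19 ] 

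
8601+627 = 9228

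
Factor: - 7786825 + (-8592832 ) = -7^1*23^1*101737^1 = - 16379657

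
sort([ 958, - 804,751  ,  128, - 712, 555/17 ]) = [ - 804, - 712 , 555/17, 128,751, 958]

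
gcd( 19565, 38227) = 301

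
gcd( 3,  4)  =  1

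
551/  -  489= - 2 + 427/489 = - 1.13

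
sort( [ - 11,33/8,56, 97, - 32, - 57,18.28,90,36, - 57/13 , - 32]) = [-57, - 32, - 32, - 11, - 57/13,33/8,18.28, 36,56,  90,  97]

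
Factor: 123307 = 123307^1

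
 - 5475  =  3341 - 8816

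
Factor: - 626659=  - 11^2 * 5179^1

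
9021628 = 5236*1723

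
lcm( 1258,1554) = 26418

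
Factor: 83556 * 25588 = 2138030928 = 2^4*3^2*11^1*211^1*6397^1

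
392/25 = 392/25 = 15.68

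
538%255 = 28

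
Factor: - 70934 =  - 2^1*29^1*1223^1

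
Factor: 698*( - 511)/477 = -2^1*  3^( - 2)*7^1*53^( - 1)*73^1*349^1= - 356678/477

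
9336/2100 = 4 + 78/175 = 4.45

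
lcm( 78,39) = 78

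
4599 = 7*657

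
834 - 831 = 3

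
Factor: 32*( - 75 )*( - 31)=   74400 = 2^5*3^1*5^2*31^1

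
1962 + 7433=9395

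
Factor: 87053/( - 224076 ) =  -2^( - 2)*3^( - 1)*71^( - 1)* 331^1 = - 331/852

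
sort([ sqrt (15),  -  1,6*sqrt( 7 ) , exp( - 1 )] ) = [- 1,exp (  -  1 ),sqrt (15 ) , 6* sqrt( 7 ) ] 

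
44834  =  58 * 773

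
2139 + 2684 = 4823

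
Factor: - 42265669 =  - 42265669^1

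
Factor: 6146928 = 2^4*3^6*17^1*31^1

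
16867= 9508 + 7359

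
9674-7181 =2493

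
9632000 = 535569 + 9096431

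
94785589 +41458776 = 136244365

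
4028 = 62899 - 58871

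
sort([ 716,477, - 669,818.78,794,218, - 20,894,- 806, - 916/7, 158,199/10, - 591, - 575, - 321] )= [ - 806,-669, -591, - 575,-321,-916/7, - 20, 199/10,158 , 218, 477,716,794, 818.78, 894 ] 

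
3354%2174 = 1180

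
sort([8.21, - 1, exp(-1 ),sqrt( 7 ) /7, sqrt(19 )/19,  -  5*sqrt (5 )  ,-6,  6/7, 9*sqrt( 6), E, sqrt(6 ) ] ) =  [-5*sqrt (5), - 6, - 1,sqrt(19)/19 , exp (  -  1 ),sqrt(7 )/7, 6/7, sqrt( 6 ), E , 8.21,  9*sqrt (6 )]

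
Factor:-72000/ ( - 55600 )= 2^2 * 3^2* 5^1*139^( - 1)=180/139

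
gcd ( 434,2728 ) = 62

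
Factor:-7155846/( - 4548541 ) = 2^1* 3^2*397547^1*4548541^( - 1 )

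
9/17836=9/17836 = 0.00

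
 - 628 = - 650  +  22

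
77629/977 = 77629/977 = 79.46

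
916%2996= 916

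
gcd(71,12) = 1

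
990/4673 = 990/4673=0.21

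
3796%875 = 296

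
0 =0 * 40195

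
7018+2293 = 9311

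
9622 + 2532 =12154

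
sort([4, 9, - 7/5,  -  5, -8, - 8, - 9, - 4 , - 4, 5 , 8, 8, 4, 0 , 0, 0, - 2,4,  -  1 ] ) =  [ - 9, - 8 , - 8, - 5, - 4,  -  4, - 2, -7/5,-1, 0,0, 0,4, 4, 4,5, 8 , 8, 9]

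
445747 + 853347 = 1299094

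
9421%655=251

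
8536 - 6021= 2515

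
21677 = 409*53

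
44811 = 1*44811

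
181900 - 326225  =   - 144325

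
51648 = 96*538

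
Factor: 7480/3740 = 2 = 2^1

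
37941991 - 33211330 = 4730661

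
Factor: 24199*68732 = 1663245668 = 2^2*7^1*3457^1*17183^1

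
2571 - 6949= - 4378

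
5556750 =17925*310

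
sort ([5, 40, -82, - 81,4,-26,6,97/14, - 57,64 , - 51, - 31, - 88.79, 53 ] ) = [ - 88.79,-82,  -  81, - 57,-51 ,-31,-26,4, 5,6,97/14,40,53, 64 ]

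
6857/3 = 6857/3 = 2285.67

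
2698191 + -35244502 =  - 32546311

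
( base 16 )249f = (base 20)138F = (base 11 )7053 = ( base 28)BQN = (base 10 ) 9375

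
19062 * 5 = 95310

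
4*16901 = 67604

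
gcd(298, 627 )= 1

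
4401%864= 81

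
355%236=119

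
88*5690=500720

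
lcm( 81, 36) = 324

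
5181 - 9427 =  - 4246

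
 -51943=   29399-81342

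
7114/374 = 19 + 4/187= 19.02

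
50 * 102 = 5100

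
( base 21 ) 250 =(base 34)T1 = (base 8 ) 1733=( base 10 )987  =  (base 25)1ec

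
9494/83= 114 + 32/83 = 114.39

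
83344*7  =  583408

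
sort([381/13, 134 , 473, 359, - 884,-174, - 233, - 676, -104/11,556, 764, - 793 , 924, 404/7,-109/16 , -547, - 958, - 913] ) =[ - 958, - 913, - 884 , - 793, - 676,-547, - 233, - 174,- 104/11,-109/16,381/13,404/7, 134, 359,473, 556, 764,924] 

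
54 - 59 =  - 5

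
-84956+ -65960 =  - 150916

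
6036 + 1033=7069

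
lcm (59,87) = 5133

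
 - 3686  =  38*(  -  97)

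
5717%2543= 631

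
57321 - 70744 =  -13423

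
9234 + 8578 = 17812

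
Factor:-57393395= - 5^1*19^1 * 23^1*26267^1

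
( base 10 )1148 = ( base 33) 11q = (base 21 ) 2CE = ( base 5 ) 14043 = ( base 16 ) 47c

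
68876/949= 72 + 548/949= 72.58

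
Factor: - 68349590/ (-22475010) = 3^( - 1 )*749167^( - 1 )*6834959^1= 6834959/2247501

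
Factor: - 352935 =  - 3^2*5^1*11^1*23^1  *31^1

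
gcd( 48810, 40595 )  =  5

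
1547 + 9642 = 11189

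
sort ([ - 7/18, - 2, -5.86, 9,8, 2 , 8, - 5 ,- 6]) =[-6, - 5.86, - 5, - 2, - 7/18,  2, 8, 8, 9] 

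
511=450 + 61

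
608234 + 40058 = 648292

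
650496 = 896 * 726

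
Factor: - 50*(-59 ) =2950=2^1 * 5^2*  59^1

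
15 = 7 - -8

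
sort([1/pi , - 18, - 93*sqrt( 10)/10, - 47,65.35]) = [-47, - 93*sqrt (10 )/10, - 18,1/pi,65.35]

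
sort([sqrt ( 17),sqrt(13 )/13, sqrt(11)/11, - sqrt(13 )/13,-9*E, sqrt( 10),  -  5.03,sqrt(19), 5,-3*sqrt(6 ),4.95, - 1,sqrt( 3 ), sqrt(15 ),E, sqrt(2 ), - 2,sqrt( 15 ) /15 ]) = [ - 9*E , - 3*sqrt(6 ), - 5.03,-2, - 1,- sqrt( 13)/13,sqrt ( 15)/15, sqrt( 13)/13, sqrt ( 11)/11,sqrt( 2), sqrt ( 3),E,sqrt(10 ),sqrt(15), sqrt(17),sqrt(19 ),4.95,5]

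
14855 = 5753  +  9102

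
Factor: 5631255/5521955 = 3^3*7^1 * 23^ ( - 1) * 59^1*101^1*48017^( - 1) = 1126251/1104391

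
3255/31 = 105 =105.00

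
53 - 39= 14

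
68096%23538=21020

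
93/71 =93/71 =1.31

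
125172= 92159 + 33013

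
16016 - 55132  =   - 39116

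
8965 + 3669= 12634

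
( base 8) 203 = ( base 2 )10000011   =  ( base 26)51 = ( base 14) 95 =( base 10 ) 131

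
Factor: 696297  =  3^1*7^1*71^1*467^1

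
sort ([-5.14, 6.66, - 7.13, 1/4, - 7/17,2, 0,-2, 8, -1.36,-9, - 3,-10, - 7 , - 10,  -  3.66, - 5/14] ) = [  -  10, - 10, - 9, - 7.13, - 7,  -  5.14, - 3.66, - 3, - 2, - 1.36, - 7/17, - 5/14, 0, 1/4, 2 , 6.66,8 ] 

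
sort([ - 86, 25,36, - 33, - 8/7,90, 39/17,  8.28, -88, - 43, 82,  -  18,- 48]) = [ - 88, - 86,-48, - 43, - 33, - 18, - 8/7,39/17, 8.28,25,  36 , 82,90 ] 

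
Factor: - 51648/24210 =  - 32/15 = - 2^5*3^( - 1 ) * 5^( - 1)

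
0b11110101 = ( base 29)8d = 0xf5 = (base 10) 245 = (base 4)3311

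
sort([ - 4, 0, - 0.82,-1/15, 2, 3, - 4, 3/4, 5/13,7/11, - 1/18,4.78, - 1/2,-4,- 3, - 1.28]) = [ - 4, - 4, - 4, - 3, - 1.28, -0.82, - 1/2, - 1/15, - 1/18 , 0,5/13,  7/11, 3/4, 2,  3, 4.78 ] 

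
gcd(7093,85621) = 1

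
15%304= 15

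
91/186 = 91/186 = 0.49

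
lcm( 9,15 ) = 45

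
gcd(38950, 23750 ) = 950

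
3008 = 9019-6011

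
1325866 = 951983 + 373883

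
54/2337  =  18/779= 0.02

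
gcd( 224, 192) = 32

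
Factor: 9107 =7^1*1301^1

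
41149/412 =99 + 361/412 = 99.88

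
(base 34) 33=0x69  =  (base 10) 105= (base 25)45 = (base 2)1101001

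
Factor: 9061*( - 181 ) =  - 13^1 *17^1 * 41^1*181^1 = -1640041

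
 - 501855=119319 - 621174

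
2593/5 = 2593/5 = 518.60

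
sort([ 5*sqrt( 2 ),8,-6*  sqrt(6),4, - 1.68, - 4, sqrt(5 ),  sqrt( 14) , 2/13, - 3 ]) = [ -6*sqrt(6) ,  -  4, - 3 ,  -  1.68,2/13,sqrt (5 ), sqrt( 14),4, 5*sqrt( 2 ), 8] 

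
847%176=143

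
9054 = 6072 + 2982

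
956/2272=239/568  =  0.42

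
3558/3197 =3558/3197 = 1.11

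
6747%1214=677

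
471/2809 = 471/2809 = 0.17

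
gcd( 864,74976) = 96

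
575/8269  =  575/8269 =0.07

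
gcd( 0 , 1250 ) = 1250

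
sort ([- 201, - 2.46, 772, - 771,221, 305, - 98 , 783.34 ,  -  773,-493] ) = [ - 773,  -  771 , - 493 , - 201, - 98,  -  2.46, 221, 305,772, 783.34]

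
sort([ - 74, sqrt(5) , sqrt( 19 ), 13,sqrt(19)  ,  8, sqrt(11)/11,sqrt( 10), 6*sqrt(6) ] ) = [ - 74,sqrt(  11)/11,sqrt(5), sqrt( 10), sqrt(19),  sqrt( 19), 8,  13, 6* sqrt(6)] 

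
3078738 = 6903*446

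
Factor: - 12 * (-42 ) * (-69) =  - 34776 = -2^3  *  3^3*7^1*23^1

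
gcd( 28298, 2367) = 1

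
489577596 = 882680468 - 393102872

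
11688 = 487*24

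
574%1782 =574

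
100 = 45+55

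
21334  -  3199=18135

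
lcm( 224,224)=224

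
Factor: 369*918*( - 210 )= - 71135820= - 2^2*3^6*5^1*7^1*17^1*41^1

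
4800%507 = 237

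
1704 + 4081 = 5785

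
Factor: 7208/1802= 4 = 2^2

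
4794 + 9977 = 14771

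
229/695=229/695 = 0.33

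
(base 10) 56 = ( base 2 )111000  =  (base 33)1N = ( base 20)2g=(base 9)62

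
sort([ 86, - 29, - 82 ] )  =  [ - 82 , - 29 , 86]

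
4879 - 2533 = 2346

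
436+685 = 1121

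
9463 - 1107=8356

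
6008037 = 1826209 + 4181828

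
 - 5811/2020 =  - 3 + 249/2020 = - 2.88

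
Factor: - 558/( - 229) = 2^1*3^2*31^1*229^(- 1)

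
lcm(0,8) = 0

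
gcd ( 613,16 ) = 1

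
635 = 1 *635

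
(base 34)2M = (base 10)90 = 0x5A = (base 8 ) 132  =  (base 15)60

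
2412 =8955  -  6543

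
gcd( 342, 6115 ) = 1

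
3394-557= 2837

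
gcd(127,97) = 1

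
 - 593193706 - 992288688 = - 1585482394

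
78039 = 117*667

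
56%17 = 5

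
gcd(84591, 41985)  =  27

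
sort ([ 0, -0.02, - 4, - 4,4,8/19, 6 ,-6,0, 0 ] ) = [ - 6, -4, - 4, - 0.02, 0, 0, 0, 8/19,4, 6 ]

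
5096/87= 58+50/87 = 58.57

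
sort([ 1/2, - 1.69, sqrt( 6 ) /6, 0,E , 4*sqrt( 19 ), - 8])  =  [  -  8, - 1.69,0,sqrt(6)/6,1/2,E,4*sqrt(19 )]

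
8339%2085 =2084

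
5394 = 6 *899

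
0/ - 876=0/1 = - 0.00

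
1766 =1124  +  642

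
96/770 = 48/385 = 0.12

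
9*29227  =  263043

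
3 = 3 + 0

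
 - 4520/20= - 226 = -226.00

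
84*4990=419160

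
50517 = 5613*9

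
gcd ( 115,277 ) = 1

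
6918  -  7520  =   - 602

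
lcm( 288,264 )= 3168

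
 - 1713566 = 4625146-6338712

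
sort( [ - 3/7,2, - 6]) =[ - 6, - 3/7, 2]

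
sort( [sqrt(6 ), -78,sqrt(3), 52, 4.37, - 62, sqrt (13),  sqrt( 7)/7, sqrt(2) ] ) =[ - 78,-62,  sqrt(7 ) /7,sqrt(2),sqrt(3 ),sqrt(6 )  ,  sqrt ( 13 ),  4.37,  52]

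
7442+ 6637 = 14079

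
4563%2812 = 1751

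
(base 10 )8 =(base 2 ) 1000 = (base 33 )8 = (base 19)8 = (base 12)8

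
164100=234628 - 70528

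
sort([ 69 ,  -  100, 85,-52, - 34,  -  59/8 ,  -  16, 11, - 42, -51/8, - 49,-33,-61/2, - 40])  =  [ - 100, - 52, - 49, - 42, - 40, - 34, - 33, - 61/2, - 16, - 59/8 ,-51/8,11, 69,85] 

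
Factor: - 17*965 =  - 5^1*17^1 * 193^1 = - 16405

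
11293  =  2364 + 8929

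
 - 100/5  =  - 20 = - 20.00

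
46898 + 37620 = 84518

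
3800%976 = 872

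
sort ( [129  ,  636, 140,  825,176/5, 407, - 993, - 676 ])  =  [ - 993, - 676 , 176/5,  129,  140 , 407,636,825 ] 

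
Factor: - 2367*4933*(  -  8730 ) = 2^1*3^4*5^1 * 97^1*263^1*4933^1=101935068030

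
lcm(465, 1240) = 3720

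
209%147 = 62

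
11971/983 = 12 + 175/983 = 12.18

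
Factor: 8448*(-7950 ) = - 67161600 = - 2^9*3^2*5^2*11^1* 53^1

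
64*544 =34816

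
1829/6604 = 1829/6604 = 0.28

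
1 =1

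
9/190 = 9/190= 0.05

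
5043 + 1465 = 6508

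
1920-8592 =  - 6672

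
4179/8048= 4179/8048=0.52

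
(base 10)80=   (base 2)1010000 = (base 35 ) 2a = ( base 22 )3e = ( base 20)40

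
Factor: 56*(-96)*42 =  - 225792 =-  2^9 * 3^2*7^2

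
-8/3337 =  - 1+3329/3337=-0.00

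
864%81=54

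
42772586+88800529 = 131573115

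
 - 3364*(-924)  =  3108336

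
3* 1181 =3543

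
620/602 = 310/301 = 1.03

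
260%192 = 68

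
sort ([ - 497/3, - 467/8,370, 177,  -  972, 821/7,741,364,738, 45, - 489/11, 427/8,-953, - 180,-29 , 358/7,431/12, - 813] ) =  [  -  972, - 953, - 813, - 180,  -  497/3, - 467/8, - 489/11, - 29, 431/12,45, 358/7,427/8, 821/7,177, 364,370,738,741]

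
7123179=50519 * 141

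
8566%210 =166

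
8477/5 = 1695  +  2/5 = 1695.40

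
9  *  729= 6561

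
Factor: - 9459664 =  - 2^4*199^1*2971^1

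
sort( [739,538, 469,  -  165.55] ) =[ - 165.55  ,  469, 538, 739 ]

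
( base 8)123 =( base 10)83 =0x53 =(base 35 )2D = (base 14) 5D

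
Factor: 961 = 31^2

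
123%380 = 123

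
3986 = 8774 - 4788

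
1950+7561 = 9511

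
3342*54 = 180468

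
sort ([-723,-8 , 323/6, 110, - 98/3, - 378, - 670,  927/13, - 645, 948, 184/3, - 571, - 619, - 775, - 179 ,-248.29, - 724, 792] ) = [-775, -724, - 723, - 670,-645 ,-619,-571, - 378,-248.29, - 179, - 98/3, - 8, 323/6, 184/3 , 927/13,110,792,948 ] 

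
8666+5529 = 14195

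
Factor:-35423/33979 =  - 11^( - 1 )*3089^( -1 ) * 35423^1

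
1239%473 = 293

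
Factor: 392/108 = 2^1 * 3^( - 3)*7^2 = 98/27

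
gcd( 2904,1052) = 4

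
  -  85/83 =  - 85/83 = - 1.02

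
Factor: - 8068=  - 2^2*2017^1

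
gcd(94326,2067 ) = 3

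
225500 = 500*451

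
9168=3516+5652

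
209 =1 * 209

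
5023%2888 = 2135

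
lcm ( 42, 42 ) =42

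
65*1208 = 78520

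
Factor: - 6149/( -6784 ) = 2^(  -  7)*11^1*13^1 * 43^1*53^( - 1)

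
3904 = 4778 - 874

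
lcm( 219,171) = 12483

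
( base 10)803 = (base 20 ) 203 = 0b1100100011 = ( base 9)1082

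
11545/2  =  5772+1/2 = 5772.50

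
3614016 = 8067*448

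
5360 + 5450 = 10810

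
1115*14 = 15610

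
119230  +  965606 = 1084836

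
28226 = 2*14113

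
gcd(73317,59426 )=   1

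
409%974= 409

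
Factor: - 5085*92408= - 469894680 = - 2^3*3^2*5^1*113^1*11551^1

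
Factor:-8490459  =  -3^1*2830153^1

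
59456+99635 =159091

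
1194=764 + 430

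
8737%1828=1425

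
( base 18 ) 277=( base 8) 1415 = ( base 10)781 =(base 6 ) 3341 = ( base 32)od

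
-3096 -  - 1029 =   -  2067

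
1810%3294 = 1810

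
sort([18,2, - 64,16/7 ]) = [ - 64,2,16/7,18 ]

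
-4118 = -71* 58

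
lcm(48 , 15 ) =240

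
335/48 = 6 + 47/48 = 6.98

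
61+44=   105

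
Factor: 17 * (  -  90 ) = - 2^1 *3^2*5^1*17^1 = - 1530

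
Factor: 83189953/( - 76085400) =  - 2^(-3)*3^(- 1 )*5^( - 2) * 7^1 * 11^1*47^1*127^1*173^( - 1)*181^1*733^(  -  1)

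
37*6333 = 234321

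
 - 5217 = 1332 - 6549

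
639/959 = 639/959 = 0.67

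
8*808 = 6464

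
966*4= 3864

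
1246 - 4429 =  - 3183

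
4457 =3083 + 1374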